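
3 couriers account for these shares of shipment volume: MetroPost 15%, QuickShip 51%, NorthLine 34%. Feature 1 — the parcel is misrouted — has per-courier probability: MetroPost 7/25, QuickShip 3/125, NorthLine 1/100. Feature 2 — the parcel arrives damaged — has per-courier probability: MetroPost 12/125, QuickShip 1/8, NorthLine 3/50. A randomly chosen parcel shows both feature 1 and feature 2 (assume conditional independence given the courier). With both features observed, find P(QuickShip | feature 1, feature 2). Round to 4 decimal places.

0.2653

Compute prior × likelihood for every hypothesis:
  MetroPost: 0.15 × 0.28 × 0.096 = 0.004032
  QuickShip: 0.51 × 0.024 × 0.125 = 0.00153
  NorthLine: 0.34 × 0.01 × 0.06 = 0.000204
Normalizing constant = 0.005766.
P(QuickShip | evidence) = 0.00153 / 0.005766 ≈ 0.2653.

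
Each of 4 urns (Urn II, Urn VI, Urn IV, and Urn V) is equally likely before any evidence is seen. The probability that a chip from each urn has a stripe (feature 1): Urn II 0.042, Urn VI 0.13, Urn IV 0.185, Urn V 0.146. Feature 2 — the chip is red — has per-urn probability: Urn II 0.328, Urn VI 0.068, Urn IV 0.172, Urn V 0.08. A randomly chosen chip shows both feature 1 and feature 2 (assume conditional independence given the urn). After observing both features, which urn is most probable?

Since the prior is uniform, the posterior is proportional to the likelihood:
  Urn II: 0.042 × 0.328 = 0.013776
  Urn VI: 0.13 × 0.068 = 0.00884
  Urn IV: 0.185 × 0.172 = 0.03182
  Urn V: 0.146 × 0.08 = 0.01168
Normalizing constant = 0.066116.
Largest term belongs to Urn IV, so Urn IV is most probable.

Urn IV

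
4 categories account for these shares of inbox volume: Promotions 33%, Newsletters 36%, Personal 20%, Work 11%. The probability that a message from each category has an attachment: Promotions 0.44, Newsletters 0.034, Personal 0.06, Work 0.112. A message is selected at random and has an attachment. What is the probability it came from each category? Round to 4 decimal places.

Promotions 0.7989, Newsletters 0.0673, Personal 0.0660, Work 0.0678

Prior × likelihood for each hypothesis:
  Promotions: 0.33 × 0.44 = 0.1452
  Newsletters: 0.36 × 0.034 = 0.01224
  Personal: 0.2 × 0.06 = 0.012
  Work: 0.11 × 0.112 = 0.01232
Normalizing constant = 0.18176.
P(Promotions | attachment) = 0.1452/0.18176 ≈ 0.7989
P(Newsletters | attachment) = 0.01224/0.18176 ≈ 0.0673
P(Personal | attachment) = 0.012/0.18176 ≈ 0.0660
P(Work | attachment) = 0.01232/0.18176 ≈ 0.0678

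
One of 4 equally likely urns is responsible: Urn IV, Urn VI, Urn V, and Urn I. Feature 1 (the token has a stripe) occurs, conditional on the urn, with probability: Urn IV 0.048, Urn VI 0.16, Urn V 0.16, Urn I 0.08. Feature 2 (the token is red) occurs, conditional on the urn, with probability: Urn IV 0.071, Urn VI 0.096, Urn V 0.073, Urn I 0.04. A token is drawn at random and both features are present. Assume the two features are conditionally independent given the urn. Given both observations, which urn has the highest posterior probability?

With a uniform prior (1/4 each), posterior ∝ likelihood:
  Urn IV: 0.048 × 0.071 = 0.003408
  Urn VI: 0.16 × 0.096 = 0.01536
  Urn V: 0.16 × 0.073 = 0.01168
  Urn I: 0.08 × 0.04 = 0.0032
Normalizing constant = 0.033648.
Largest term belongs to Urn VI, so Urn VI is most probable.

Urn VI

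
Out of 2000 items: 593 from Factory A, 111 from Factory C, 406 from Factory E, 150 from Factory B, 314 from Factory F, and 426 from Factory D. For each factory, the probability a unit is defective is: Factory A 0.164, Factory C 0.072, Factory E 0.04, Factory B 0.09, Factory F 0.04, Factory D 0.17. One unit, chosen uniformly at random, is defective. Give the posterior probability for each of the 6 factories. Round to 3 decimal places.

Compute prior × likelihood for every hypothesis:
  Factory A: 0.2965 × 0.164 = 0.048626
  Factory C: 0.0555 × 0.072 = 0.003996
  Factory E: 0.203 × 0.04 = 0.00812
  Factory B: 0.075 × 0.09 = 0.00675
  Factory F: 0.157 × 0.04 = 0.00628
  Factory D: 0.213 × 0.17 = 0.03621
Normalizing constant = 0.109982.
P(Factory A | defective) = 0.048626/0.109982 ≈ 0.442
P(Factory C | defective) = 0.003996/0.109982 ≈ 0.036
P(Factory E | defective) = 0.00812/0.109982 ≈ 0.074
P(Factory B | defective) = 0.00675/0.109982 ≈ 0.061
P(Factory F | defective) = 0.00628/0.109982 ≈ 0.057
P(Factory D | defective) = 0.03621/0.109982 ≈ 0.329

Factory A 0.442, Factory C 0.036, Factory E 0.074, Factory B 0.061, Factory F 0.057, Factory D 0.329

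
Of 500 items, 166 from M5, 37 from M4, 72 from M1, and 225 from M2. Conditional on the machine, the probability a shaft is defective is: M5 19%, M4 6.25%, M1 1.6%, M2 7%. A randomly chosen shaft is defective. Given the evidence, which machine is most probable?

By Bayes' rule, posterior ∝ prior × likelihood:
  M5: 0.332 × 0.19 = 0.06308
  M4: 0.074 × 0.0625 = 0.004625
  M1: 0.144 × 0.016 = 0.002304
  M2: 0.45 × 0.07 = 0.0315
Total = 0.101509.
Largest term belongs to M5, so M5 is most probable.

M5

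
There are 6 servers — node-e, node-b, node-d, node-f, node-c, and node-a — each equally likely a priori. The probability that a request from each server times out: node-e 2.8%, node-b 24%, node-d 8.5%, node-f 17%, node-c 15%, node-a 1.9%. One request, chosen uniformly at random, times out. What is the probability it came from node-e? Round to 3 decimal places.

With a uniform prior (1/6 each), posterior ∝ likelihood:
  node-e: 0.028
  node-b: 0.24
  node-d: 0.085
  node-f: 0.17
  node-c: 0.15
  node-a: 0.019
Total = 0.692.
P(node-e | evidence) = 0.028 / 0.692 ≈ 0.040.

0.040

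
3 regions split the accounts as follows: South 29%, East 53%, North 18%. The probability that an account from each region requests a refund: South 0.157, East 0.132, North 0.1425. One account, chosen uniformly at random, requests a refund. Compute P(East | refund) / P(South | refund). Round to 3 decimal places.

Unnormalized posteriors (prior × likelihood):
  South: 0.29 × 0.157 = 0.04553
  East: 0.53 × 0.132 = 0.06996
  North: 0.18 × 0.1425 = 0.02565
Total = 0.14114.
The ratio is 0.06996 / 0.04553 (the normalizer cancels) = 1.537.

1.537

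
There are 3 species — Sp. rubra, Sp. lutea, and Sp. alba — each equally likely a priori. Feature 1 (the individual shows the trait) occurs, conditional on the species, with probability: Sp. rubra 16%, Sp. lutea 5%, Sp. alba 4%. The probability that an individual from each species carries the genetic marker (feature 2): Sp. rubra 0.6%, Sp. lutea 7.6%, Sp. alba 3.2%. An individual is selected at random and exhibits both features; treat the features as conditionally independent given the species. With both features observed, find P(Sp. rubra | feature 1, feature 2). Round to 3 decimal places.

0.159

Since the prior is uniform, the posterior is proportional to the likelihood:
  Sp. rubra: 0.16 × 0.006 = 0.00096
  Sp. lutea: 0.05 × 0.076 = 0.0038
  Sp. alba: 0.04 × 0.032 = 0.00128
Sum = 0.00604.
P(Sp. rubra | evidence) = 0.00096 / 0.00604 ≈ 0.159.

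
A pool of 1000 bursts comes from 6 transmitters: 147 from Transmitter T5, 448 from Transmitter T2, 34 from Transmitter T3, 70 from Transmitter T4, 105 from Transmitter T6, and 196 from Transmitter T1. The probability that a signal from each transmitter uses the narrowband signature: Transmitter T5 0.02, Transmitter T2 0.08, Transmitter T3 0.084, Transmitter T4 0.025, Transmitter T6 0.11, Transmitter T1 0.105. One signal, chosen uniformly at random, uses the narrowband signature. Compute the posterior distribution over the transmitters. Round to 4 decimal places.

Transmitter T5 0.0389, Transmitter T2 0.4746, Transmitter T3 0.0378, Transmitter T4 0.0232, Transmitter T6 0.1529, Transmitter T1 0.2725

Compute prior × likelihood for every hypothesis:
  Transmitter T5: 0.147 × 0.02 = 0.00294
  Transmitter T2: 0.448 × 0.08 = 0.03584
  Transmitter T3: 0.034 × 0.084 = 0.002856
  Transmitter T4: 0.07 × 0.025 = 0.00175
  Transmitter T6: 0.105 × 0.11 = 0.01155
  Transmitter T1: 0.196 × 0.105 = 0.02058
Total = 0.075516.
P(Transmitter T5 | narrowband) = 0.00294/0.075516 ≈ 0.0389
P(Transmitter T2 | narrowband) = 0.03584/0.075516 ≈ 0.4746
P(Transmitter T3 | narrowband) = 0.002856/0.075516 ≈ 0.0378
P(Transmitter T4 | narrowband) = 0.00175/0.075516 ≈ 0.0232
P(Transmitter T6 | narrowband) = 0.01155/0.075516 ≈ 0.1529
P(Transmitter T1 | narrowband) = 0.02058/0.075516 ≈ 0.2725
(Check: 0.0389+0.4746+0.0378+0.0232+0.1529+0.2725 = 0.9999.)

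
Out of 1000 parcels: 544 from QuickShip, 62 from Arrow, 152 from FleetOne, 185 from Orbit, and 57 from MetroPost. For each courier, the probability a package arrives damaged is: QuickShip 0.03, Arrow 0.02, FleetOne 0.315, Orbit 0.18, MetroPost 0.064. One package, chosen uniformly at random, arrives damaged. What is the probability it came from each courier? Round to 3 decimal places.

QuickShip 0.159, Arrow 0.012, FleetOne 0.468, Orbit 0.325, MetroPost 0.036

Unnormalized posteriors (prior × likelihood):
  QuickShip: 0.544 × 0.03 = 0.01632
  Arrow: 0.062 × 0.02 = 0.00124
  FleetOne: 0.152 × 0.315 = 0.04788
  Orbit: 0.185 × 0.18 = 0.0333
  MetroPost: 0.057 × 0.064 = 0.003648
Sum = 0.102388.
P(QuickShip | damaged) = 0.01632/0.102388 ≈ 0.159
P(Arrow | damaged) = 0.00124/0.102388 ≈ 0.012
P(FleetOne | damaged) = 0.04788/0.102388 ≈ 0.468
P(Orbit | damaged) = 0.0333/0.102388 ≈ 0.325
P(MetroPost | damaged) = 0.003648/0.102388 ≈ 0.036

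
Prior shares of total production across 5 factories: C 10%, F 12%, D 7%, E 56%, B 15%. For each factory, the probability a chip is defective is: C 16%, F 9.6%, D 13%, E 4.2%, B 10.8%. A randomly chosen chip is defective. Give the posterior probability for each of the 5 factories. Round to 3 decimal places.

C 0.210, F 0.151, D 0.119, E 0.308, B 0.212

Compute prior × likelihood for every hypothesis:
  C: 0.1 × 0.16 = 0.016
  F: 0.12 × 0.096 = 0.01152
  D: 0.07 × 0.13 = 0.0091
  E: 0.56 × 0.042 = 0.02352
  B: 0.15 × 0.108 = 0.0162
Sum = 0.07634.
P(C | defective) = 0.016/0.07634 ≈ 0.210
P(F | defective) = 0.01152/0.07634 ≈ 0.151
P(D | defective) = 0.0091/0.07634 ≈ 0.119
P(E | defective) = 0.02352/0.07634 ≈ 0.308
P(B | defective) = 0.0162/0.07634 ≈ 0.212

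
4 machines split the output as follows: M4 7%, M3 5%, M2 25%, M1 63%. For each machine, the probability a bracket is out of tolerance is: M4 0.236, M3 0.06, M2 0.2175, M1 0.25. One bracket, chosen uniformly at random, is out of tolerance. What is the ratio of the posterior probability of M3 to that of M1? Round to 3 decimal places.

0.019

Unnormalized posteriors (prior × likelihood):
  M4: 0.07 × 0.236 = 0.01652
  M3: 0.05 × 0.06 = 0.003
  M2: 0.25 × 0.2175 = 0.054375
  M1: 0.63 × 0.25 = 0.1575
Total = 0.231395.
The ratio is 0.003 / 0.1575 (the normalizer cancels) = 0.019.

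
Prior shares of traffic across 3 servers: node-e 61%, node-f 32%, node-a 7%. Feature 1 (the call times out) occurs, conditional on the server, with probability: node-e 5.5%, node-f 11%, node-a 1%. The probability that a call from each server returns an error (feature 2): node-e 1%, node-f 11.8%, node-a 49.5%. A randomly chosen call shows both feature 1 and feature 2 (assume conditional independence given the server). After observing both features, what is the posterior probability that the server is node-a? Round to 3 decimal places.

0.072

By Bayes' rule, posterior ∝ prior × likelihood:
  node-e: 0.61 × 0.055 × 0.01 = 0.0003355
  node-f: 0.32 × 0.11 × 0.118 = 0.0041536
  node-a: 0.07 × 0.01 × 0.495 = 0.0003465
Total = 0.0048356.
P(node-a | evidence) = 0.0003465 / 0.0048356 ≈ 0.072.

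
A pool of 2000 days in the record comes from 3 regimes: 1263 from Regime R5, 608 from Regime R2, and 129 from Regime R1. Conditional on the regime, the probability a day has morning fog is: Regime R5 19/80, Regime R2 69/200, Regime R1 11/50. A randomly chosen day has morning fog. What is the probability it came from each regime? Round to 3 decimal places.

Unnormalized posteriors (prior × likelihood):
  Regime R5: 0.6315 × 0.2375 = 0.14998125
  Regime R2: 0.304 × 0.345 = 0.10488
  Regime R1: 0.0645 × 0.22 = 0.01419
Total = 0.26905125.
P(Regime R5 | fog) = 0.14998125/0.26905125 ≈ 0.557
P(Regime R2 | fog) = 0.10488/0.26905125 ≈ 0.390
P(Regime R1 | fog) = 0.01419/0.26905125 ≈ 0.053
(Check: 0.557+0.390+0.053 = 1.000.)

Regime R5 0.557, Regime R2 0.390, Regime R1 0.053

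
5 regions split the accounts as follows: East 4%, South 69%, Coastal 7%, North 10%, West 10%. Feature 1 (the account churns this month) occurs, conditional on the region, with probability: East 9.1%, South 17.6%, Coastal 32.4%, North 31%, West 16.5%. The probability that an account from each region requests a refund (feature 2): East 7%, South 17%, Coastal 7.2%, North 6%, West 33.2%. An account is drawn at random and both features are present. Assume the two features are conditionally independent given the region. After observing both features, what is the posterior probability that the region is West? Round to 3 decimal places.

0.183

Compute prior × likelihood for every hypothesis:
  East: 0.04 × 0.091 × 0.07 = 0.0002548
  South: 0.69 × 0.176 × 0.17 = 0.0206448
  Coastal: 0.07 × 0.324 × 0.072 = 0.00163296
  North: 0.1 × 0.31 × 0.06 = 0.00186
  West: 0.1 × 0.165 × 0.332 = 0.005478
Normalizing constant = 0.02987056.
P(West | evidence) = 0.005478 / 0.02987056 ≈ 0.183.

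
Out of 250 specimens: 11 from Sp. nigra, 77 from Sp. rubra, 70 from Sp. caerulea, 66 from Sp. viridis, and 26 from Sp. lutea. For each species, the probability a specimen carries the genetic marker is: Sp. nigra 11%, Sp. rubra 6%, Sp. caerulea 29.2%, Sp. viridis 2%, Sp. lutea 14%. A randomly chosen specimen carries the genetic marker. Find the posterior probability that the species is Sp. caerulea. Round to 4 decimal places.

By Bayes' rule, posterior ∝ prior × likelihood:
  Sp. nigra: 0.044 × 0.11 = 0.00484
  Sp. rubra: 0.308 × 0.06 = 0.01848
  Sp. caerulea: 0.28 × 0.292 = 0.08176
  Sp. viridis: 0.264 × 0.02 = 0.00528
  Sp. lutea: 0.104 × 0.14 = 0.01456
Sum = 0.12492.
P(Sp. caerulea | evidence) = 0.08176 / 0.12492 ≈ 0.6545.

0.6545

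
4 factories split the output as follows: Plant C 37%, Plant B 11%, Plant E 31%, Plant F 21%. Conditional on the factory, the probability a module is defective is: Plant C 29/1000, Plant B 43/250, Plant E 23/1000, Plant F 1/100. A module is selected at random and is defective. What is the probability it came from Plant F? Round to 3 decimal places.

By Bayes' rule, posterior ∝ prior × likelihood:
  Plant C: 0.37 × 0.029 = 0.01073
  Plant B: 0.11 × 0.172 = 0.01892
  Plant E: 0.31 × 0.023 = 0.00713
  Plant F: 0.21 × 0.01 = 0.0021
Sum = 0.03888.
P(Plant F | evidence) = 0.0021 / 0.03888 ≈ 0.054.

0.054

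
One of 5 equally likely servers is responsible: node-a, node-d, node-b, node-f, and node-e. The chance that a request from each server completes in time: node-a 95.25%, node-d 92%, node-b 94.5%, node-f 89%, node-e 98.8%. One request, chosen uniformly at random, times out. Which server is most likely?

node-f

Taking complements, P(timeout | each) = node-a 0.0475, node-d 0.08, node-b 0.055, node-f 0.11, node-e 0.012.
With a uniform prior (1/5 each), posterior ∝ likelihood:
  node-a: 0.0475
  node-d: 0.08
  node-b: 0.055
  node-f: 0.11
  node-e: 0.012
Normalizing constant = 0.3045.
Largest term belongs to node-f, so node-f is most probable.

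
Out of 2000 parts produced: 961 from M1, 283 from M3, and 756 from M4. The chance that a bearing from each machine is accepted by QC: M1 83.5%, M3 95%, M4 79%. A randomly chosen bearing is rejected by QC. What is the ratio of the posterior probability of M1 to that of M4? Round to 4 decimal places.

Taking complements, P(rejected | each) = M1 0.165, M3 0.05, M4 0.21.
Unnormalized posteriors (prior × likelihood):
  M1: 0.4805 × 0.165 = 0.0792825
  M3: 0.1415 × 0.05 = 0.007075
  M4: 0.378 × 0.21 = 0.07938
Total = 0.1657375.
The ratio is 0.0792825 / 0.07938 (the normalizer cancels) = 0.9988.

0.9988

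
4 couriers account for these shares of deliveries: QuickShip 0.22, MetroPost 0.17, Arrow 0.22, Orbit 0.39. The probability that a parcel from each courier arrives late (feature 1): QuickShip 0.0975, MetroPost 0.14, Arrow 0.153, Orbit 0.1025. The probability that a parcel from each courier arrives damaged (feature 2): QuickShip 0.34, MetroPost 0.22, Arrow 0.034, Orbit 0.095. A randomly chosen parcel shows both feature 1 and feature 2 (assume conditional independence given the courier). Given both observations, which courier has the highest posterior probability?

QuickShip

Compute prior × likelihood for every hypothesis:
  QuickShip: 0.22 × 0.0975 × 0.34 = 0.007293
  MetroPost: 0.17 × 0.14 × 0.22 = 0.005236
  Arrow: 0.22 × 0.153 × 0.034 = 0.00114444
  Orbit: 0.39 × 0.1025 × 0.095 = 0.003797625
Normalizing constant = 0.017471065.
Largest term belongs to QuickShip, so QuickShip is most probable.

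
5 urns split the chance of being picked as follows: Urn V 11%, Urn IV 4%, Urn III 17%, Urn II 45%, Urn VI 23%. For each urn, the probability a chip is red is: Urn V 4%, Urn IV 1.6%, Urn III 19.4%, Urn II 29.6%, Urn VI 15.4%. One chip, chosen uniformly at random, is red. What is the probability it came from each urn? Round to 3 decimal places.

Compute prior × likelihood for every hypothesis:
  Urn V: 0.11 × 0.04 = 0.0044
  Urn IV: 0.04 × 0.016 = 0.00064
  Urn III: 0.17 × 0.194 = 0.03298
  Urn II: 0.45 × 0.296 = 0.1332
  Urn VI: 0.23 × 0.154 = 0.03542
Normalizing constant = 0.20664.
P(Urn V | red) = 0.0044/0.20664 ≈ 0.021
P(Urn IV | red) = 0.00064/0.20664 ≈ 0.003
P(Urn III | red) = 0.03298/0.20664 ≈ 0.160
P(Urn II | red) = 0.1332/0.20664 ≈ 0.645
P(Urn VI | red) = 0.03542/0.20664 ≈ 0.171
(Check: 0.021+0.003+0.160+0.645+0.171 = 1.000.)

Urn V 0.021, Urn IV 0.003, Urn III 0.160, Urn II 0.645, Urn VI 0.171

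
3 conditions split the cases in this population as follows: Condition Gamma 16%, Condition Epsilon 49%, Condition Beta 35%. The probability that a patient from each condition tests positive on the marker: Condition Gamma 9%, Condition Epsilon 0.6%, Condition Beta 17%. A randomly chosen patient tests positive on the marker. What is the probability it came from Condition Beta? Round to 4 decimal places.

0.7743

By Bayes' rule, posterior ∝ prior × likelihood:
  Condition Gamma: 0.16 × 0.09 = 0.0144
  Condition Epsilon: 0.49 × 0.006 = 0.00294
  Condition Beta: 0.35 × 0.17 = 0.0595
Sum = 0.07684.
P(Condition Beta | evidence) = 0.0595 / 0.07684 ≈ 0.7743.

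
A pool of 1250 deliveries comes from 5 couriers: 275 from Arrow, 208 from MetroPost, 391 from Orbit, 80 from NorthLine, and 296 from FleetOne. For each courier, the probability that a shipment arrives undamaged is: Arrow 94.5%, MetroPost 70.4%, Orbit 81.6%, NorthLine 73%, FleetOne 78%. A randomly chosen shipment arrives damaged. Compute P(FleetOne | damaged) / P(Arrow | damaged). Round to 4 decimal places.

4.3055

Taking complements, P(damaged | each) = Arrow 0.055, MetroPost 0.296, Orbit 0.184, NorthLine 0.27, FleetOne 0.22.
Compute prior × likelihood for every hypothesis:
  Arrow: 0.22 × 0.055 = 0.0121
  MetroPost: 0.1664 × 0.296 = 0.0492544
  Orbit: 0.3128 × 0.184 = 0.0575552
  NorthLine: 0.064 × 0.27 = 0.01728
  FleetOne: 0.2368 × 0.22 = 0.052096
Normalizing constant = 0.1882856.
The ratio is 0.052096 / 0.0121 (the normalizer cancels) = 4.3055.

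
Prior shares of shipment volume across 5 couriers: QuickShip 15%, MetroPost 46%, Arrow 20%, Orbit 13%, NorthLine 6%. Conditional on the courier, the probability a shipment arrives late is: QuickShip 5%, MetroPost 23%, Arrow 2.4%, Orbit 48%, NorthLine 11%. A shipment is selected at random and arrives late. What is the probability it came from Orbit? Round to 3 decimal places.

0.334

By Bayes' rule, posterior ∝ prior × likelihood:
  QuickShip: 0.15 × 0.05 = 0.0075
  MetroPost: 0.46 × 0.23 = 0.1058
  Arrow: 0.2 × 0.024 = 0.0048
  Orbit: 0.13 × 0.48 = 0.0624
  NorthLine: 0.06 × 0.11 = 0.0066
Normalizing constant = 0.1871.
P(Orbit | evidence) = 0.0624 / 0.1871 ≈ 0.334.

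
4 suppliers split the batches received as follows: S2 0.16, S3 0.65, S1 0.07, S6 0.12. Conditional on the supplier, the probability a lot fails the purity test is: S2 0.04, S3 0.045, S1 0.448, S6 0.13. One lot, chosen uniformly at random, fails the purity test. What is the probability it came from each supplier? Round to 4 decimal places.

Compute prior × likelihood for every hypothesis:
  S2: 0.16 × 0.04 = 0.0064
  S3: 0.65 × 0.045 = 0.02925
  S1: 0.07 × 0.448 = 0.03136
  S6: 0.12 × 0.13 = 0.0156
Normalizing constant = 0.08261.
P(S2 | off-spec) = 0.0064/0.08261 ≈ 0.0775
P(S3 | off-spec) = 0.02925/0.08261 ≈ 0.3541
P(S1 | off-spec) = 0.03136/0.08261 ≈ 0.3796
P(S6 | off-spec) = 0.0156/0.08261 ≈ 0.1888

S2 0.0775, S3 0.3541, S1 0.3796, S6 0.1888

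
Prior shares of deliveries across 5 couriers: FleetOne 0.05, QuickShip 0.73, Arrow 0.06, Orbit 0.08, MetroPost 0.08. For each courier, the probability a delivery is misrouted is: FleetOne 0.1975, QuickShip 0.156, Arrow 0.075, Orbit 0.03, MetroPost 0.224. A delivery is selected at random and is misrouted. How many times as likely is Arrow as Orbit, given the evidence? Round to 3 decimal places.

Unnormalized posteriors (prior × likelihood):
  FleetOne: 0.05 × 0.1975 = 0.009875
  QuickShip: 0.73 × 0.156 = 0.11388
  Arrow: 0.06 × 0.075 = 0.0045
  Orbit: 0.08 × 0.03 = 0.0024
  MetroPost: 0.08 × 0.224 = 0.01792
Normalizing constant = 0.148575.
The ratio is 0.0045 / 0.0024 (the normalizer cancels) = 1.875.

1.875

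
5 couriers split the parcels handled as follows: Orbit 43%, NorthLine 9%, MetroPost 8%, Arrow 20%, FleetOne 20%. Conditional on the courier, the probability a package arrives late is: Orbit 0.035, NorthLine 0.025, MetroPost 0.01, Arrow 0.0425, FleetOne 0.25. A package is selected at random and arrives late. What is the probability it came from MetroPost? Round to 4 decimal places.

Compute prior × likelihood for every hypothesis:
  Orbit: 0.43 × 0.035 = 0.01505
  NorthLine: 0.09 × 0.025 = 0.00225
  MetroPost: 0.08 × 0.01 = 0.0008
  Arrow: 0.2 × 0.0425 = 0.0085
  FleetOne: 0.2 × 0.25 = 0.05
Normalizing constant = 0.0766.
P(MetroPost | evidence) = 0.0008 / 0.0766 ≈ 0.0104.

0.0104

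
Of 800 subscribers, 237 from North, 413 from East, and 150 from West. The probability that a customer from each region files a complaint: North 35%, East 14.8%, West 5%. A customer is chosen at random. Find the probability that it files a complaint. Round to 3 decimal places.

0.189

Compute prior × likelihood for every hypothesis:
  North: 0.29625 × 0.35 = 0.1036875
  East: 0.51625 × 0.148 = 0.076405
  West: 0.1875 × 0.05 = 0.009375
P(complaint) = 0.1036875 + 0.076405 + 0.009375 = 0.1894675 → 0.189.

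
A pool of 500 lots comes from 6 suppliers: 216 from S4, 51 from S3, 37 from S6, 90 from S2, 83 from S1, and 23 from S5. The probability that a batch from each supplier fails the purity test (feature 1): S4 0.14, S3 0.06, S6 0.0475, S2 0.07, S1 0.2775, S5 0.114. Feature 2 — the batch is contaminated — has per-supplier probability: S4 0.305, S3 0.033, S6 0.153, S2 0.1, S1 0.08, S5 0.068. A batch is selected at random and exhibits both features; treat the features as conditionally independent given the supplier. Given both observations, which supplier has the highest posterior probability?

S4

Compute prior × likelihood for every hypothesis:
  S4: 0.432 × 0.14 × 0.305 = 0.0184464
  S3: 0.102 × 0.06 × 0.033 = 0.00020196
  S6: 0.074 × 0.0475 × 0.153 = 0.000537795
  S2: 0.18 × 0.07 × 0.1 = 0.00126
  S1: 0.166 × 0.2775 × 0.08 = 0.0036852
  S5: 0.046 × 0.114 × 0.068 = 0.000356592
Normalizing constant = 0.024487947.
Largest term belongs to S4, so S4 is most probable.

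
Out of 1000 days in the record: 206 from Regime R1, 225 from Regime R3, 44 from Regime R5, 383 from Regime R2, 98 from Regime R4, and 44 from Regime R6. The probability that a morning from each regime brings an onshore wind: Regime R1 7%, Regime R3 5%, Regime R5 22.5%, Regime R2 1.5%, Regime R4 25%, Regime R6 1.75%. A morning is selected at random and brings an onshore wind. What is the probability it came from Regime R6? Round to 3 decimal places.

0.012

Unnormalized posteriors (prior × likelihood):
  Regime R1: 0.206 × 0.07 = 0.01442
  Regime R3: 0.225 × 0.05 = 0.01125
  Regime R5: 0.044 × 0.225 = 0.0099
  Regime R2: 0.383 × 0.015 = 0.005745
  Regime R4: 0.098 × 0.25 = 0.0245
  Regime R6: 0.044 × 0.0175 = 0.00077
Sum = 0.066585.
P(Regime R6 | evidence) = 0.00077 / 0.066585 ≈ 0.012.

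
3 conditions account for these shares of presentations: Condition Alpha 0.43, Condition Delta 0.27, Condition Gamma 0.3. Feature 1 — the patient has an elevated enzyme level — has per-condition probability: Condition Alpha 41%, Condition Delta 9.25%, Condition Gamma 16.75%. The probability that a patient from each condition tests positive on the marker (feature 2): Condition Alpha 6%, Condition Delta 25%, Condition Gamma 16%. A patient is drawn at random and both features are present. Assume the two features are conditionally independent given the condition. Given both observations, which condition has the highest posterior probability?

Condition Alpha

Prior × likelihood for each hypothesis:
  Condition Alpha: 0.43 × 0.41 × 0.06 = 0.010578
  Condition Delta: 0.27 × 0.0925 × 0.25 = 0.00624375
  Condition Gamma: 0.3 × 0.1675 × 0.16 = 0.00804
Sum = 0.02486175.
Largest term belongs to Condition Alpha, so Condition Alpha is most probable.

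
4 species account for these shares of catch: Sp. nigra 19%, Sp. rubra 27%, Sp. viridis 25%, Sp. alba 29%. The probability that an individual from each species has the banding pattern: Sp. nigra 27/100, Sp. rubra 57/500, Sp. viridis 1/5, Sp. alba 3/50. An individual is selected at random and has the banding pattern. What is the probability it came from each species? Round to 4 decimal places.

Unnormalized posteriors (prior × likelihood):
  Sp. nigra: 0.19 × 0.27 = 0.0513
  Sp. rubra: 0.27 × 0.114 = 0.03078
  Sp. viridis: 0.25 × 0.2 = 0.05
  Sp. alba: 0.29 × 0.06 = 0.0174
Sum = 0.14948.
P(Sp. nigra | banded) = 0.0513/0.14948 ≈ 0.3432
P(Sp. rubra | banded) = 0.03078/0.14948 ≈ 0.2059
P(Sp. viridis | banded) = 0.05/0.14948 ≈ 0.3345
P(Sp. alba | banded) = 0.0174/0.14948 ≈ 0.1164

Sp. nigra 0.3432, Sp. rubra 0.2059, Sp. viridis 0.3345, Sp. alba 0.1164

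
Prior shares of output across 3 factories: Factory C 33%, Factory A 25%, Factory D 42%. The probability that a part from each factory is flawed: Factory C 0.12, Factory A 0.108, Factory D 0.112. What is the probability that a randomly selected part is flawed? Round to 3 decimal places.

0.114

Unnormalized posteriors (prior × likelihood):
  Factory C: 0.33 × 0.12 = 0.0396
  Factory A: 0.25 × 0.108 = 0.027
  Factory D: 0.42 × 0.112 = 0.04704
P(flawed) = 0.0396 + 0.027 + 0.04704 = 0.11364 → 0.114.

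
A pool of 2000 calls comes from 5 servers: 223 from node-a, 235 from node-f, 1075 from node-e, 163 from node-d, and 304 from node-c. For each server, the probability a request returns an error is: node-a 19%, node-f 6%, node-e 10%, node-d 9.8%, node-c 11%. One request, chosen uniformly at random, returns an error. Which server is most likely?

By Bayes' rule, posterior ∝ prior × likelihood:
  node-a: 0.1115 × 0.19 = 0.021185
  node-f: 0.1175 × 0.06 = 0.00705
  node-e: 0.5375 × 0.1 = 0.05375
  node-d: 0.0815 × 0.098 = 0.007987
  node-c: 0.152 × 0.11 = 0.01672
Sum = 0.106692.
Largest term belongs to node-e, so node-e is most probable.

node-e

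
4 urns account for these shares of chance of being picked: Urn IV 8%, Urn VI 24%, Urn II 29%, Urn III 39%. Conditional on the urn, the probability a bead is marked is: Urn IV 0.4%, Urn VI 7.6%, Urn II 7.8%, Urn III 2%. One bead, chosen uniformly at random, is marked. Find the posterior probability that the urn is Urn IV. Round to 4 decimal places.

0.0065

Compute prior × likelihood for every hypothesis:
  Urn IV: 0.08 × 0.004 = 0.00032
  Urn VI: 0.24 × 0.076 = 0.01824
  Urn II: 0.29 × 0.078 = 0.02262
  Urn III: 0.39 × 0.02 = 0.0078
Sum = 0.04898.
P(Urn IV | evidence) = 0.00032 / 0.04898 ≈ 0.0065.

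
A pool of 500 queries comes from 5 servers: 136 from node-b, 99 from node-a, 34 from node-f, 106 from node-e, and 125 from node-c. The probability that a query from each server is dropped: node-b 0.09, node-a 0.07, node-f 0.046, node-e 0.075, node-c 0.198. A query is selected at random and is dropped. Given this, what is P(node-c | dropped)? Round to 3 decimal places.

Compute prior × likelihood for every hypothesis:
  node-b: 0.272 × 0.09 = 0.02448
  node-a: 0.198 × 0.07 = 0.01386
  node-f: 0.068 × 0.046 = 0.003128
  node-e: 0.212 × 0.075 = 0.0159
  node-c: 0.25 × 0.198 = 0.0495
Normalizing constant = 0.106868.
P(node-c | evidence) = 0.0495 / 0.106868 ≈ 0.463.

0.463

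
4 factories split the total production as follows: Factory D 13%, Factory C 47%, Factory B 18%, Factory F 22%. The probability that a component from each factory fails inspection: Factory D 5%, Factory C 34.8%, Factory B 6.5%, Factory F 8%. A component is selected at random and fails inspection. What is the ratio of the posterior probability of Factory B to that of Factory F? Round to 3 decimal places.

Prior × likelihood for each hypothesis:
  Factory D: 0.13 × 0.05 = 0.0065
  Factory C: 0.47 × 0.348 = 0.16356
  Factory B: 0.18 × 0.065 = 0.0117
  Factory F: 0.22 × 0.08 = 0.0176
Total = 0.19936.
The ratio is 0.0117 / 0.0176 (the normalizer cancels) = 0.665.

0.665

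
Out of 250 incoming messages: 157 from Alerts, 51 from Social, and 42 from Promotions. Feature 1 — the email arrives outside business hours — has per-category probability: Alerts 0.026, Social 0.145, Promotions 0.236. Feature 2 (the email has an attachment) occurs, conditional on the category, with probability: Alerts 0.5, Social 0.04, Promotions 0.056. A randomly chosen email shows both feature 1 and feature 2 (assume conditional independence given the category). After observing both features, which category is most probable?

Prior × likelihood for each hypothesis:
  Alerts: 0.628 × 0.026 × 0.5 = 0.008164
  Social: 0.204 × 0.145 × 0.04 = 0.0011832
  Promotions: 0.168 × 0.236 × 0.056 = 0.002220288
Total = 0.011567488.
Largest term belongs to Alerts, so Alerts is most probable.

Alerts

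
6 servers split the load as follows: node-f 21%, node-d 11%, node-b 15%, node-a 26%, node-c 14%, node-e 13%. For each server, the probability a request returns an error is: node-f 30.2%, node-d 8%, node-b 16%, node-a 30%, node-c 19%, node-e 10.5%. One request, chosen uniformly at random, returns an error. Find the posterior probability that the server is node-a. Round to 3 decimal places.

0.364

Prior × likelihood for each hypothesis:
  node-f: 0.21 × 0.302 = 0.06342
  node-d: 0.11 × 0.08 = 0.0088
  node-b: 0.15 × 0.16 = 0.024
  node-a: 0.26 × 0.3 = 0.078
  node-c: 0.14 × 0.19 = 0.0266
  node-e: 0.13 × 0.105 = 0.01365
Normalizing constant = 0.21447.
P(node-a | evidence) = 0.078 / 0.21447 ≈ 0.364.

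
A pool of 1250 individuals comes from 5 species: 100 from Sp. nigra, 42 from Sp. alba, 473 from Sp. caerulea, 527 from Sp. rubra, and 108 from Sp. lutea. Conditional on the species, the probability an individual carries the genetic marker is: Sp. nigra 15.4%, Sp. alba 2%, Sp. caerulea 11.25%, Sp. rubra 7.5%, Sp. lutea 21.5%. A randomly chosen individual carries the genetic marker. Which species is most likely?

Sp. caerulea

By Bayes' rule, posterior ∝ prior × likelihood:
  Sp. nigra: 0.08 × 0.154 = 0.01232
  Sp. alba: 0.0336 × 0.02 = 0.000672
  Sp. caerulea: 0.3784 × 0.1125 = 0.04257
  Sp. rubra: 0.4216 × 0.075 = 0.03162
  Sp. lutea: 0.0864 × 0.215 = 0.018576
Normalizing constant = 0.105758.
Largest term belongs to Sp. caerulea, so Sp. caerulea is most probable.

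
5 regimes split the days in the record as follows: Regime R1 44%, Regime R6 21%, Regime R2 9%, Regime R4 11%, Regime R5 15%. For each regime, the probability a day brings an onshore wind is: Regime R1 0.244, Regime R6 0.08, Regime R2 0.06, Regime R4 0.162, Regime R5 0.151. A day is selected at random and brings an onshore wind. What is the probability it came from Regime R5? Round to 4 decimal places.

Unnormalized posteriors (prior × likelihood):
  Regime R1: 0.44 × 0.244 = 0.10736
  Regime R6: 0.21 × 0.08 = 0.0168
  Regime R2: 0.09 × 0.06 = 0.0054
  Regime R4: 0.11 × 0.162 = 0.01782
  Regime R5: 0.15 × 0.151 = 0.02265
Normalizing constant = 0.17003.
P(Regime R5 | evidence) = 0.02265 / 0.17003 ≈ 0.1332.

0.1332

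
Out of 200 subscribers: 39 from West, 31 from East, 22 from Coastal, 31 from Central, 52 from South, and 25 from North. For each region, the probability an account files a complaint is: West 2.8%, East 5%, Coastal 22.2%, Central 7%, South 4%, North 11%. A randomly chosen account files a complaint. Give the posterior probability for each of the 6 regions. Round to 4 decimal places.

Unnormalized posteriors (prior × likelihood):
  West: 0.195 × 0.028 = 0.00546
  East: 0.155 × 0.05 = 0.00775
  Coastal: 0.11 × 0.222 = 0.02442
  Central: 0.155 × 0.07 = 0.01085
  South: 0.26 × 0.04 = 0.0104
  North: 0.125 × 0.11 = 0.01375
Total = 0.07263.
P(West | complaint) = 0.00546/0.07263 ≈ 0.0752
P(East | complaint) = 0.00775/0.07263 ≈ 0.1067
P(Coastal | complaint) = 0.02442/0.07263 ≈ 0.3362
P(Central | complaint) = 0.01085/0.07263 ≈ 0.1494
P(South | complaint) = 0.0104/0.07263 ≈ 0.1432
P(North | complaint) = 0.01375/0.07263 ≈ 0.1893
(Check: 0.0752+0.1067+0.3362+0.1494+0.1432+0.1893 = 1.0000.)

West 0.0752, East 0.1067, Coastal 0.3362, Central 0.1494, South 0.1432, North 0.1893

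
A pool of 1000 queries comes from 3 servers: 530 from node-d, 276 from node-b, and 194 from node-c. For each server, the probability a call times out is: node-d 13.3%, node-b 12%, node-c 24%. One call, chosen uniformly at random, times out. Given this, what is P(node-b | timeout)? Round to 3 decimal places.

Prior × likelihood for each hypothesis:
  node-d: 0.53 × 0.133 = 0.07049
  node-b: 0.276 × 0.12 = 0.03312
  node-c: 0.194 × 0.24 = 0.04656
Total = 0.15017.
P(node-b | evidence) = 0.03312 / 0.15017 ≈ 0.221.

0.221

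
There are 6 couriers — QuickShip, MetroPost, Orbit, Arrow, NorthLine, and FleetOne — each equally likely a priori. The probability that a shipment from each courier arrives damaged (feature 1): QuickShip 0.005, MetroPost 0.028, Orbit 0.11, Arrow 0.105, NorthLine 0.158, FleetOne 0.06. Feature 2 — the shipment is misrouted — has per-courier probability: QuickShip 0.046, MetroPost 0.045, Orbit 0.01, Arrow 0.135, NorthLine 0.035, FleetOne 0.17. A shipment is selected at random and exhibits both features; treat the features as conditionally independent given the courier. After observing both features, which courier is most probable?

With a uniform prior (1/6 each), posterior ∝ likelihood:
  QuickShip: 0.005 × 0.046 = 0.00023
  MetroPost: 0.028 × 0.045 = 0.00126
  Orbit: 0.11 × 0.01 = 0.0011
  Arrow: 0.105 × 0.135 = 0.014175
  NorthLine: 0.158 × 0.035 = 0.00553
  FleetOne: 0.06 × 0.17 = 0.0102
Total = 0.032495.
Largest term belongs to Arrow, so Arrow is most probable.

Arrow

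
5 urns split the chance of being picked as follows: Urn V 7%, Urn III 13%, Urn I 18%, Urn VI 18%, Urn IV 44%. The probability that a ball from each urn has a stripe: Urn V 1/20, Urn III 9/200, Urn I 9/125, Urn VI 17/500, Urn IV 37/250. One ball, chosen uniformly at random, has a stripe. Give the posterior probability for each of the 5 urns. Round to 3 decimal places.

Prior × likelihood for each hypothesis:
  Urn V: 0.07 × 0.05 = 0.0035
  Urn III: 0.13 × 0.045 = 0.00585
  Urn I: 0.18 × 0.072 = 0.01296
  Urn VI: 0.18 × 0.034 = 0.00612
  Urn IV: 0.44 × 0.148 = 0.06512
Normalizing constant = 0.09355.
P(Urn V | striped) = 0.0035/0.09355 ≈ 0.037
P(Urn III | striped) = 0.00585/0.09355 ≈ 0.063
P(Urn I | striped) = 0.01296/0.09355 ≈ 0.139
P(Urn VI | striped) = 0.00612/0.09355 ≈ 0.065
P(Urn IV | striped) = 0.06512/0.09355 ≈ 0.696

Urn V 0.037, Urn III 0.063, Urn I 0.139, Urn VI 0.065, Urn IV 0.696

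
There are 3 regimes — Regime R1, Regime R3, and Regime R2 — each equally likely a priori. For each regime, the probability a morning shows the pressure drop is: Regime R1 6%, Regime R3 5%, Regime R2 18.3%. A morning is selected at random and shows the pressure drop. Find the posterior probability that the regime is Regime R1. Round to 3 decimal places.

0.205

With a uniform prior (1/3 each), posterior ∝ likelihood:
  Regime R1: 0.06
  Regime R3: 0.05
  Regime R2: 0.183
Sum = 0.293.
P(Regime R1 | evidence) = 0.06 / 0.293 ≈ 0.205.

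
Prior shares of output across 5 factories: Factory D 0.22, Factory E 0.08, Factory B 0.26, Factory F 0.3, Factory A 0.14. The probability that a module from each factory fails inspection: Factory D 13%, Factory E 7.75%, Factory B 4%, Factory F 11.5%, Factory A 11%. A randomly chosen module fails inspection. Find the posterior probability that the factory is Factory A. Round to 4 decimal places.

0.1619

Prior × likelihood for each hypothesis:
  Factory D: 0.22 × 0.13 = 0.0286
  Factory E: 0.08 × 0.0775 = 0.0062
  Factory B: 0.26 × 0.04 = 0.0104
  Factory F: 0.3 × 0.115 = 0.0345
  Factory A: 0.14 × 0.11 = 0.0154
Normalizing constant = 0.0951.
P(Factory A | evidence) = 0.0154 / 0.0951 ≈ 0.1619.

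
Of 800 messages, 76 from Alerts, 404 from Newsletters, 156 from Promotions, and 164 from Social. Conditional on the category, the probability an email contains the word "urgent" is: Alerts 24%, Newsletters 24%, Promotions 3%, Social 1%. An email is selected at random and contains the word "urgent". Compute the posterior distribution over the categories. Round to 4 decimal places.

Alerts 0.1501, Newsletters 0.7979, Promotions 0.0385, Social 0.0135

Unnormalized posteriors (prior × likelihood):
  Alerts: 0.095 × 0.24 = 0.0228
  Newsletters: 0.505 × 0.24 = 0.1212
  Promotions: 0.195 × 0.03 = 0.00585
  Social: 0.205 × 0.01 = 0.00205
Normalizing constant = 0.1519.
P(Alerts | urgent-flag) = 0.0228/0.1519 ≈ 0.1501
P(Newsletters | urgent-flag) = 0.1212/0.1519 ≈ 0.7979
P(Promotions | urgent-flag) = 0.00585/0.1519 ≈ 0.0385
P(Social | urgent-flag) = 0.00205/0.1519 ≈ 0.0135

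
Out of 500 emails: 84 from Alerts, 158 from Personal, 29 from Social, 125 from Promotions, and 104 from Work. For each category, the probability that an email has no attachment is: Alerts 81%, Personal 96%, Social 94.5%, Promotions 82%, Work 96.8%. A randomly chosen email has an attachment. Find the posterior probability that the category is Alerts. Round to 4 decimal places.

0.3211

Taking complements, P(attachment | each) = Alerts 0.19, Personal 0.04, Social 0.055, Promotions 0.18, Work 0.032.
By Bayes' rule, posterior ∝ prior × likelihood:
  Alerts: 0.168 × 0.19 = 0.03192
  Personal: 0.316 × 0.04 = 0.01264
  Social: 0.058 × 0.055 = 0.00319
  Promotions: 0.25 × 0.18 = 0.045
  Work: 0.208 × 0.032 = 0.006656
Total = 0.099406.
P(Alerts | evidence) = 0.03192 / 0.099406 ≈ 0.3211.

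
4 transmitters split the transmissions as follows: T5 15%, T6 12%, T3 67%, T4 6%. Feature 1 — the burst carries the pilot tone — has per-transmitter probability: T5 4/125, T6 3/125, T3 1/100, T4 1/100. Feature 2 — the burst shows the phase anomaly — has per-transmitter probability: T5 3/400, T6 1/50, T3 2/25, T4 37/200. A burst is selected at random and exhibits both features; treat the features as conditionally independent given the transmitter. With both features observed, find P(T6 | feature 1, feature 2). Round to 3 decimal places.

0.078

Prior × likelihood for each hypothesis:
  T5: 0.15 × 0.032 × 0.0075 = 0.000036
  T6: 0.12 × 0.024 × 0.02 = 0.0000576
  T3: 0.67 × 0.01 × 0.08 = 0.000536
  T4: 0.06 × 0.01 × 0.185 = 0.000111
Normalizing constant = 0.0007406.
P(T6 | evidence) = 0.0000576 / 0.0007406 ≈ 0.078.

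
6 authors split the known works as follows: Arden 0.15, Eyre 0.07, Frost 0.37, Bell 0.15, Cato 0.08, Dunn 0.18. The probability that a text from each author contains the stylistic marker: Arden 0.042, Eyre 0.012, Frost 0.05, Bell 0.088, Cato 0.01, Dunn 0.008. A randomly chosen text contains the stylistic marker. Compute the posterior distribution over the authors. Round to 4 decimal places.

Compute prior × likelihood for every hypothesis:
  Arden: 0.15 × 0.042 = 0.0063
  Eyre: 0.07 × 0.012 = 0.00084
  Frost: 0.37 × 0.05 = 0.0185
  Bell: 0.15 × 0.088 = 0.0132
  Cato: 0.08 × 0.01 = 0.0008
  Dunn: 0.18 × 0.008 = 0.00144
Sum = 0.04108.
P(Arden | marker) = 0.0063/0.04108 ≈ 0.1534
P(Eyre | marker) = 0.00084/0.04108 ≈ 0.0204
P(Frost | marker) = 0.0185/0.04108 ≈ 0.4503
P(Bell | marker) = 0.0132/0.04108 ≈ 0.3213
P(Cato | marker) = 0.0008/0.04108 ≈ 0.0195
P(Dunn | marker) = 0.00144/0.04108 ≈ 0.0351

Arden 0.1534, Eyre 0.0204, Frost 0.4503, Bell 0.3213, Cato 0.0195, Dunn 0.0351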